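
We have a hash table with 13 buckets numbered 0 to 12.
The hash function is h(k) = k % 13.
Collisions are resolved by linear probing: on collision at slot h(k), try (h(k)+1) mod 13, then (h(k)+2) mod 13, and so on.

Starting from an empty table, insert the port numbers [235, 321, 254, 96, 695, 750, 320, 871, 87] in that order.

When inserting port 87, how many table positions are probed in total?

3

235: h=1 → slot 1
321: h=9 → slot 9
254: h=7 → slot 7
96: h=5 → slot 5
695: h=6 → slot 6
750: h=9, probe 9,10 → slot 10
320: h=8 → slot 8
871: h=0 → slot 0
87: h=9, probe 9,10,11 → slot 11
Table: [871, 235, -, -, -, 96, 695, 254, 320, 321, 750, 87, -]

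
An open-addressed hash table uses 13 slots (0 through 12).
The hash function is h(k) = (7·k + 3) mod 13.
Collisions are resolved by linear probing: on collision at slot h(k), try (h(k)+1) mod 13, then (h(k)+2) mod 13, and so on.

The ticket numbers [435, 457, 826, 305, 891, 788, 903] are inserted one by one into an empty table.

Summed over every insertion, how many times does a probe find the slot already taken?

6

435: h=6 -> slot 6
457: h=4 -> slot 4
826: h=0 -> slot 0
305: h=6, probe 6,7 -> slot 7
891: h=0, probe 0,1 -> slot 1
788: h=7, probe 7,8 -> slot 8
903: h=6, probe 6,7,8,9 -> slot 9
Table: [826, 891, ., ., 457, ., 435, 305, 788, 903, ., ., .]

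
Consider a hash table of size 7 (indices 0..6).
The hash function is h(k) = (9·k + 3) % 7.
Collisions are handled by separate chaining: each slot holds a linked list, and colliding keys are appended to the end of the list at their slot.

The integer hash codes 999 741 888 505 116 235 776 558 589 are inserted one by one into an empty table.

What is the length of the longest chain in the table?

Insert 999: h=6, bucket 6 empty → new chain.
Insert 741: h=1, bucket 1 empty → new chain.
Insert 888: h=1, bucket 1 nonempty → append to chain.
Insert 505: h=5, bucket 5 empty → new chain.
Insert 116: h=4, bucket 4 empty → new chain.
Insert 235: h=4, bucket 4 nonempty → append to chain.
Insert 776: h=1, bucket 1 nonempty → append to chain.
Insert 558: h=6, bucket 6 nonempty → append to chain.
Insert 589: h=5, bucket 5 nonempty → append to chain.
Final buckets:
0: ∅
1: 741 -> 888 -> 776
2: ∅
3: ∅
4: 116 -> 235
5: 505 -> 589
6: 999 -> 558

3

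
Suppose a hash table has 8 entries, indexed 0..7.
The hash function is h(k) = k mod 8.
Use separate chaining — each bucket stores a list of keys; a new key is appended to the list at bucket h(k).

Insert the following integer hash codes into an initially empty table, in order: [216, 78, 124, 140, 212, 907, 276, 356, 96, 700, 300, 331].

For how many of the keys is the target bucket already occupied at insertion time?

8

Insert 216: h=0, bucket 0 empty → new chain.
Insert 78: h=6, bucket 6 empty → new chain.
Insert 124: h=4, bucket 4 empty → new chain.
Insert 140: h=4, bucket 4 nonempty → append to chain.
Insert 212: h=4, bucket 4 nonempty → append to chain.
Insert 907: h=3, bucket 3 empty → new chain.
Insert 276: h=4, bucket 4 nonempty → append to chain.
Insert 356: h=4, bucket 4 nonempty → append to chain.
Insert 96: h=0, bucket 0 nonempty → append to chain.
Insert 700: h=4, bucket 4 nonempty → append to chain.
Insert 300: h=4, bucket 4 nonempty → append to chain.
Insert 331: h=3, bucket 3 nonempty → append to chain.
Final buckets:
0: 216 -> 96
1: ∅
2: ∅
3: 907 -> 331
4: 124 -> 140 -> 212 -> 276 -> 356 -> 700 -> 300
5: ∅
6: 78
7: ∅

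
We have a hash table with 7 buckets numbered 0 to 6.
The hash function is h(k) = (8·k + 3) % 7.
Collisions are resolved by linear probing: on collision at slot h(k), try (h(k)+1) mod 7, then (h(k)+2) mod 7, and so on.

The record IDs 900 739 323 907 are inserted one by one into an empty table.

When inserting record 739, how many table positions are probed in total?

900: h=0 -> slot 0
739: h=0, probe 0,1 -> slot 1
323: h=4 -> slot 4
907: h=0, probe 0,1,2 -> slot 2
Table: [900, 739, 907, ∅, 323, ∅, ∅]

2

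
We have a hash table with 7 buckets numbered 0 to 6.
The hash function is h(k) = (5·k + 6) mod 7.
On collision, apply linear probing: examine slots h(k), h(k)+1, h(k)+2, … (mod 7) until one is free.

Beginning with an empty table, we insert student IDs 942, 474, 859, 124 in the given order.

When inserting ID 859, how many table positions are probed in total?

2

Insert 942: h=5, slot 5 empty → index 5.
Insert 474: h=3, slot 3 empty → index 3.
Insert 859: h=3, slot 3 occupied → index 4.
Insert 124: h=3, slots 3,4,5 occupied → index 6.
Table: [—, —, —, 474, 859, 942, 124]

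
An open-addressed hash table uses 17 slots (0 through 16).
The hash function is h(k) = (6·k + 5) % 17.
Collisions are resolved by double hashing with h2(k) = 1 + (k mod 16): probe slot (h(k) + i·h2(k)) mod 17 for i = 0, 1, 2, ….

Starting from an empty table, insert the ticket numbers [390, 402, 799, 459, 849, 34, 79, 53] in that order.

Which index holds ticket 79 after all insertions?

2

Insert 390: h=16, slot 16 empty -> index 16.
Insert 402: h=3, slot 3 empty -> index 3.
Insert 799: h=5, slot 5 empty -> index 5.
Insert 459: h=5, h2=12, slot 5 occupied -> index 0.
Insert 849: h=16, h2=2, slot 16 occupied -> index 1.
Insert 34: h=5, h2=3, slot 5 occupied -> index 8.
Insert 79: h=3, h2=16, slot 3 occupied -> index 2.
Insert 53: h=0, h2=6, slot 0 occupied -> index 6.
Table: [459, 849, 79, 402, -, 799, 53, -, 34, -, -, -, -, -, -, -, 390]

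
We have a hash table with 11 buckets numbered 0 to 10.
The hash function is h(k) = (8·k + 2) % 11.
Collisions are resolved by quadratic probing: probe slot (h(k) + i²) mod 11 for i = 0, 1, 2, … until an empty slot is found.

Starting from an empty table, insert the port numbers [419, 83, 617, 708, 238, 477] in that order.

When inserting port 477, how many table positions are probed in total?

Insert 419: h=10, slot 10 empty => index 10.
Insert 83: h=6, slot 6 empty => index 6.
Insert 617: h=10, slot 10 occupied => index 0.
Insert 708: h=1, slot 1 empty => index 1.
Insert 238: h=3, slot 3 empty => index 3.
Insert 477: h=1, slot 1 occupied => index 2.
Table: [617, 708, 477, 238, -, -, 83, -, -, -, 419]

2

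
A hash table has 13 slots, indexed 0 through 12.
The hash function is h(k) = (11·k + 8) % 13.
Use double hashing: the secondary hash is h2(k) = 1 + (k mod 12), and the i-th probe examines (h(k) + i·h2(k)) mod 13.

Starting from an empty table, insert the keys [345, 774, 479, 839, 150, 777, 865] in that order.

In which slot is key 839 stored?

Insert 345: h=7, slot 7 empty -> index 7.
Insert 774: h=7, h2=7, slot 7 occupied -> index 1.
Insert 479: h=12, slot 12 empty -> index 12.
Insert 839: h=7, h2=12, slot 7 occupied -> index 6.
Insert 150: h=7, h2=7, slots 7,1 occupied -> index 8.
Insert 777: h=1, h2=10, slot 1 occupied -> index 11.
Insert 865: h=7, h2=2, slot 7 occupied -> index 9.
Table: [., 774, ., ., ., ., 839, 345, 150, 865, ., 777, 479]

6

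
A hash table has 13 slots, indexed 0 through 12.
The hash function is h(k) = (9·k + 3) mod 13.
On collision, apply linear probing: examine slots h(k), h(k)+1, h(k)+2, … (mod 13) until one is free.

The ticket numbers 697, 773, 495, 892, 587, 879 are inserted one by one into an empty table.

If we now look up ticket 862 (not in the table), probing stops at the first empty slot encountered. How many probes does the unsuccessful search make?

2

697: h=10 → slot 10
773: h=5 → slot 5
495: h=12 → slot 12
892: h=10, probe 10,11 → slot 11
587: h=8 → slot 8
879: h=10, probe 10,11,12,0 → slot 0
Table: [879, ∅, ∅, ∅, ∅, 773, ∅, ∅, 587, ∅, 697, 892, 495]
Lookup 862: h=0, probe 0,1 → slot 1 empty, not found.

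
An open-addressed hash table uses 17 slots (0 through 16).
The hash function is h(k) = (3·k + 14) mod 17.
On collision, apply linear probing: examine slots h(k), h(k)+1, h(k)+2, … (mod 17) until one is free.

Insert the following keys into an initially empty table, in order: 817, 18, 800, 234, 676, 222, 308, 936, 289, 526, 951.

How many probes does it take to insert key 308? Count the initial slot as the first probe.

817 hashes to 0; slot 0 is free → place at 0.
18 hashes to 0; 0 taken → place at 1.
800 hashes to 0; 0,1 taken → place at 2.
234 hashes to 2; 2 taken → place at 3.
676 hashes to 2; 2,3 taken → place at 4.
222 hashes to 0; 0,1,2,3,4 taken → place at 5.
308 hashes to 3; 3,4,5 taken → place at 6.
936 hashes to 0; 0,1,2,3,4,5,6 taken → place at 7.
289 hashes to 14; slot 14 is free → place at 14.
526 hashes to 11; slot 11 is free → place at 11.
951 hashes to 11; 11 taken → place at 12.
Table: [817, 18, 800, 234, 676, 222, 308, 936, -, -, -, 526, 951, -, 289, -, -]

4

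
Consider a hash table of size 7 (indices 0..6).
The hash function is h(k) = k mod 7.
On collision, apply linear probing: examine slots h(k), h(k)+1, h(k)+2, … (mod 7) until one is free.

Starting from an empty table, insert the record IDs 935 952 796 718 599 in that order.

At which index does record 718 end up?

935: h=4 -> slot 4
952: h=0 -> slot 0
796: h=5 -> slot 5
718: h=4, probe 4,5,6 -> slot 6
599: h=4, probe 4,5,6,0,1 -> slot 1
Table: [952, 599, ∅, ∅, 935, 796, 718]

6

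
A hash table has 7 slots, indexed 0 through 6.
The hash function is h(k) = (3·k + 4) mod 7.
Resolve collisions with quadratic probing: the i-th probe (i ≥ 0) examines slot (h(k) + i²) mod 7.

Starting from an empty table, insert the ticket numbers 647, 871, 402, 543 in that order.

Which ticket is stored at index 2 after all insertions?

543

647: h=6 -> slot 6
871: h=6, probe 6,0 -> slot 0
402: h=6, probe 6,0,3 -> slot 3
543: h=2 -> slot 2
Table: [871, _, 543, 402, _, _, 647]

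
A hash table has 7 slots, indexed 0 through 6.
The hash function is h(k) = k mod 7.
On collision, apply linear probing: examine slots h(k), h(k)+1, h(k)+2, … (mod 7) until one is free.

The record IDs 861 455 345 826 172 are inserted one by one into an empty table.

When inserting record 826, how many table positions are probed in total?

4

861: h=0 -> slot 0
455: h=0, probe 0,1 -> slot 1
345: h=2 -> slot 2
826: h=0, probe 0,1,2,3 -> slot 3
172: h=4 -> slot 4
Table: [861, 455, 345, 826, 172, ∅, ∅]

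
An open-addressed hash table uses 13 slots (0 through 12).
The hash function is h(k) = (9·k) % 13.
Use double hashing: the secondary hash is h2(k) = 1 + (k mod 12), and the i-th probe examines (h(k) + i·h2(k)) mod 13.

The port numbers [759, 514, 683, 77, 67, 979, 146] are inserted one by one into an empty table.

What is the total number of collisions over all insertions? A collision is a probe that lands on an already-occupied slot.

3

Insert 759: h=6, slot 6 empty -> index 6.
Insert 514: h=11, slot 11 empty -> index 11.
Insert 683: h=11, h2=12, slot 11 occupied -> index 10.
Insert 77: h=4, slot 4 empty -> index 4.
Insert 67: h=5, slot 5 empty -> index 5.
Insert 979: h=10, h2=8, slots 10,5 occupied -> index 0.
Insert 146: h=1, slot 1 empty -> index 1.
Table: [979, 146, _, _, 77, 67, 759, _, _, _, 683, 514, _]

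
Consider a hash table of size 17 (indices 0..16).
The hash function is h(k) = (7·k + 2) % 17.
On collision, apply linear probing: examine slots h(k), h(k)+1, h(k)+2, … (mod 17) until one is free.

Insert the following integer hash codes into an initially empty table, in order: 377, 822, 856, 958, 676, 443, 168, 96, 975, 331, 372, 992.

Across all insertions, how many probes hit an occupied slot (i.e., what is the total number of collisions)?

25

377 hashes to 6; slot 6 is free => place at 6.
822 hashes to 10; slot 10 is free => place at 10.
856 hashes to 10; 10 taken => place at 11.
958 hashes to 10; 10,11 taken => place at 12.
676 hashes to 8; slot 8 is free => place at 8.
443 hashes to 9; slot 9 is free => place at 9.
168 hashes to 5; slot 5 is free => place at 5.
96 hashes to 11; 11,12 taken => place at 13.
975 hashes to 10; 10,11,12,13 taken => place at 14.
331 hashes to 7; slot 7 is free => place at 7.
372 hashes to 5; 5,6,7,8,9,10,11,12,13,14 taken => place at 15.
992 hashes to 10; 10,11,12,13,14,15 taken => place at 16.
Table: [., ., ., ., ., 168, 377, 331, 676, 443, 822, 856, 958, 96, 975, 372, 992]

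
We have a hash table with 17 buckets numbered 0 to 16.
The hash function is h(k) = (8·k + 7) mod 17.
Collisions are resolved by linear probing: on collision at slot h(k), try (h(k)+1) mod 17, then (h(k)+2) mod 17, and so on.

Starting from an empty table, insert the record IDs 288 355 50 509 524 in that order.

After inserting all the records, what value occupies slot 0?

288 hashes to 16; slot 16 is free → place at 16.
355 hashes to 8; slot 8 is free → place at 8.
50 hashes to 16; 16 taken → place at 0.
509 hashes to 16; 16,0 taken → place at 1.
524 hashes to 0; 0,1 taken → place at 2.
Table: [50, 509, 524, ∅, ∅, ∅, ∅, ∅, 355, ∅, ∅, ∅, ∅, ∅, ∅, ∅, 288]

50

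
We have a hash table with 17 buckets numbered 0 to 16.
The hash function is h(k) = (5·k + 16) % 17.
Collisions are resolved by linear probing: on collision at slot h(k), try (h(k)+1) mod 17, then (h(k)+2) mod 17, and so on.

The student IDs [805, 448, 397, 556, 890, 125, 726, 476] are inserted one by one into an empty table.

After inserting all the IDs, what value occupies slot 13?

Insert 805: h=12, slot 12 empty → index 12.
Insert 448: h=12, slot 12 occupied → index 13.
Insert 397: h=12, slots 12,13 occupied → index 14.
Insert 556: h=8, slot 8 empty → index 8.
Insert 890: h=12, slots 12,13,14 occupied → index 15.
Insert 125: h=12, slots 12,13,14,15 occupied → index 16.
Insert 726: h=8, slot 8 occupied → index 9.
Insert 476: h=16, slot 16 occupied → index 0.
Table: [476, ∅, ∅, ∅, ∅, ∅, ∅, ∅, 556, 726, ∅, ∅, 805, 448, 397, 890, 125]

448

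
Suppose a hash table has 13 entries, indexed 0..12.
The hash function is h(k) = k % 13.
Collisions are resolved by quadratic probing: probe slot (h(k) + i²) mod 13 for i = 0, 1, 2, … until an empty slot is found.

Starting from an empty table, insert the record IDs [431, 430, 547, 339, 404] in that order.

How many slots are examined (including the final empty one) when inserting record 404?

431: h=2 -> slot 2
430: h=1 -> slot 1
547: h=1, probe 1,2,5 -> slot 5
339: h=1, probe 1,2,5,10 -> slot 10
404: h=1, probe 1,2,5,10,4 -> slot 4
Table: [_, 430, 431, _, 404, 547, _, _, _, _, 339, _, _]

5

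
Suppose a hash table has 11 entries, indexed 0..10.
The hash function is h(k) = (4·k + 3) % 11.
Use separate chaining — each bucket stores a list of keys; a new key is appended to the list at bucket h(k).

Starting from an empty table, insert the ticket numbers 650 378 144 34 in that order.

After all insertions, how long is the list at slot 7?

3

Insert 650: h=7, bucket 7 empty → new chain.
Insert 378: h=8, bucket 8 empty → new chain.
Insert 144: h=7, bucket 7 nonempty → append to chain.
Insert 34: h=7, bucket 7 nonempty → append to chain.
Final buckets:
0: _
1: _
2: _
3: _
4: _
5: _
6: _
7: 650 -> 144 -> 34
8: 378
9: _
10: _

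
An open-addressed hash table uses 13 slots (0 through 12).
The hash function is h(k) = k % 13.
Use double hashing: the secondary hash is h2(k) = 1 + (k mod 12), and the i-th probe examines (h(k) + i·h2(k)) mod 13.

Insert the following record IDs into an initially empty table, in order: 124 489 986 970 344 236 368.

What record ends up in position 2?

124 hashes to 7; slot 7 is free => place at 7.
489 hashes to 8; slot 8 is free => place at 8.
986 hashes to 11; slot 11 is free => place at 11.
970 hashes to 8, h2=11; 8 taken => place at 6.
344 hashes to 6, h2=9; 6 taken => place at 2.
236 hashes to 2, h2=9; 2,11,7 taken => place at 3.
368 hashes to 4; slot 4 is free => place at 4.
Table: [_, _, 344, 236, 368, _, 970, 124, 489, _, _, 986, _]

344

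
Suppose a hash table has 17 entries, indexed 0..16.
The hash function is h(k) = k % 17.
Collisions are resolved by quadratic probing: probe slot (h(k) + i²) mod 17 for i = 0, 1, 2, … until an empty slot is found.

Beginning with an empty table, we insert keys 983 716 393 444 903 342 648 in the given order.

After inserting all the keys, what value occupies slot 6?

Insert 983: h=14, slot 14 empty => index 14.
Insert 716: h=2, slot 2 empty => index 2.
Insert 393: h=2, slot 2 occupied => index 3.
Insert 444: h=2, slots 2,3 occupied => index 6.
Insert 903: h=2, slots 2,3,6 occupied => index 11.
Insert 342: h=2, slots 2,3,6,11 occupied => index 1.
Insert 648: h=2, slots 2,3,6,11,1 occupied => index 10.
Table: [∅, 342, 716, 393, ∅, ∅, 444, ∅, ∅, ∅, 648, 903, ∅, ∅, 983, ∅, ∅]

444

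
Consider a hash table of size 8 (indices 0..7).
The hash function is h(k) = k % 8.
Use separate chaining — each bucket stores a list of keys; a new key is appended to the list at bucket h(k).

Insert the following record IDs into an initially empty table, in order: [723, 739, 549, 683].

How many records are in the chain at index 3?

723 -> bucket 3
739 -> bucket 3 (collision)
549 -> bucket 5
683 -> bucket 3 (collision)
Final buckets:
0: _
1: _
2: _
3: 723 -> 739 -> 683
4: _
5: 549
6: _
7: _

3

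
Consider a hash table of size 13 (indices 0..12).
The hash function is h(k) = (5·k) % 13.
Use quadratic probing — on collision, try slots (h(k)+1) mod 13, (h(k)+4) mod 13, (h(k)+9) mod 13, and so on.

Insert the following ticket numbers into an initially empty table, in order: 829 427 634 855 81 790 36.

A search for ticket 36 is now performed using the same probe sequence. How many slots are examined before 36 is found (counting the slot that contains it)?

5

829: h=11 => slot 11
427: h=3 => slot 3
634: h=11, probe 11,12 => slot 12
855: h=11, probe 11,12,2 => slot 2
81: h=2, probe 2,3,6 => slot 6
790: h=11, probe 11,12,2,7 => slot 7
36: h=11, probe 11,12,2,7,1 => slot 1
Table: [∅, 36, 855, 427, ∅, ∅, 81, 790, ∅, ∅, ∅, 829, 634]
Lookup 36: h=11, probe 11,12,2,7,1 → found at 1.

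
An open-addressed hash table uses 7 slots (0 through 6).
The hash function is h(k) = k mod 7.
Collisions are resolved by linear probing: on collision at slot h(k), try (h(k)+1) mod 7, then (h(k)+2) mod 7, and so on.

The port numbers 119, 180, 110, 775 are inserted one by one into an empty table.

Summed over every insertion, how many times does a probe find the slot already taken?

119: h=0 => slot 0
180: h=5 => slot 5
110: h=5, probe 5,6 => slot 6
775: h=5, probe 5,6,0,1 => slot 1
Table: [119, 775, —, —, —, 180, 110]

4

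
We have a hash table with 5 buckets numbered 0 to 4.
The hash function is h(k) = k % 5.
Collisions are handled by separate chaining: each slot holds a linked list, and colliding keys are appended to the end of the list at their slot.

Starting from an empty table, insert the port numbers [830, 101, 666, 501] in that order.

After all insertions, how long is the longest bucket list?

830 → bucket 0
101 → bucket 1
666 → bucket 1 (collision)
501 → bucket 1 (collision)
Final buckets:
0: 830
1: 101 -> 666 -> 501
2: —
3: —
4: —

3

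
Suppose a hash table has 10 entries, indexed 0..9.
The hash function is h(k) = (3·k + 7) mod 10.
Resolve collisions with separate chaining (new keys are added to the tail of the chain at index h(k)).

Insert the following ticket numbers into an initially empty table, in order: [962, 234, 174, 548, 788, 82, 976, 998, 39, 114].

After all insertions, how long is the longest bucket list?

962 -> bucket 3
234 -> bucket 9
174 -> bucket 9 (collision)
548 -> bucket 1
788 -> bucket 1 (collision)
82 -> bucket 3 (collision)
976 -> bucket 5
998 -> bucket 1 (collision)
39 -> bucket 4
114 -> bucket 9 (collision)
Final buckets:
0: .
1: 548 -> 788 -> 998
2: .
3: 962 -> 82
4: 39
5: 976
6: .
7: .
8: .
9: 234 -> 174 -> 114

3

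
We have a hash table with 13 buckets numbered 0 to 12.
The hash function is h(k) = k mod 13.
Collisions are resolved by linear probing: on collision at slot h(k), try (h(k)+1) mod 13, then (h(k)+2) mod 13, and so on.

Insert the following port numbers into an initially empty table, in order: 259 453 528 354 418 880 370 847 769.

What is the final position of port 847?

4

259 hashes to 12; slot 12 is free => place at 12.
453 hashes to 11; slot 11 is free => place at 11.
528 hashes to 8; slot 8 is free => place at 8.
354 hashes to 3; slot 3 is free => place at 3.
418 hashes to 2; slot 2 is free => place at 2.
880 hashes to 9; slot 9 is free => place at 9.
370 hashes to 6; slot 6 is free => place at 6.
847 hashes to 2; 2,3 taken => place at 4.
769 hashes to 2; 2,3,4 taken => place at 5.
Table: [-, -, 418, 354, 847, 769, 370, -, 528, 880, -, 453, 259]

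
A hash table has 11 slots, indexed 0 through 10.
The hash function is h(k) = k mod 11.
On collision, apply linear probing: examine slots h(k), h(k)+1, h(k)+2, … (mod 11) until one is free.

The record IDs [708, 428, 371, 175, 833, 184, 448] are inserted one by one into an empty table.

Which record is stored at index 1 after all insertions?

Insert 708: h=4, slot 4 empty → index 4.
Insert 428: h=10, slot 10 empty → index 10.
Insert 371: h=8, slot 8 empty → index 8.
Insert 175: h=10, slot 10 occupied → index 0.
Insert 833: h=8, slot 8 occupied → index 9.
Insert 184: h=8, slots 8,9,10,0 occupied → index 1.
Insert 448: h=8, slots 8,9,10,0,1 occupied → index 2.
Table: [175, 184, 448, -, 708, -, -, -, 371, 833, 428]

184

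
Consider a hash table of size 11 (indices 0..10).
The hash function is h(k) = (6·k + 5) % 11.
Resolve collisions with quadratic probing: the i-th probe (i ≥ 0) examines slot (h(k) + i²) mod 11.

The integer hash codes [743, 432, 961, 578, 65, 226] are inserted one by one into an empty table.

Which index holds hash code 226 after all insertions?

6

Insert 743: h=8, slot 8 empty → index 8.
Insert 432: h=1, slot 1 empty → index 1.
Insert 961: h=7, slot 7 empty → index 7.
Insert 578: h=8, slot 8 occupied → index 9.
Insert 65: h=10, slot 10 empty → index 10.
Insert 226: h=8, slots 8,9,1 occupied → index 6.
Table: [_, 432, _, _, _, _, 226, 961, 743, 578, 65]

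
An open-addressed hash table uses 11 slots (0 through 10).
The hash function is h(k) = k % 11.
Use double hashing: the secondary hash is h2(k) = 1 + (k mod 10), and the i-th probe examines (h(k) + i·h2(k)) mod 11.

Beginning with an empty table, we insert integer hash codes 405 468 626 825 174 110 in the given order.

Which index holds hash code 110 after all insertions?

1

Insert 405: h=9, slot 9 empty -> index 9.
Insert 468: h=6, slot 6 empty -> index 6.
Insert 626: h=10, slot 10 empty -> index 10.
Insert 825: h=0, slot 0 empty -> index 0.
Insert 174: h=9, h2=5, slot 9 occupied -> index 3.
Insert 110: h=0, h2=1, slot 0 occupied -> index 1.
Table: [825, 110, _, 174, _, _, 468, _, _, 405, 626]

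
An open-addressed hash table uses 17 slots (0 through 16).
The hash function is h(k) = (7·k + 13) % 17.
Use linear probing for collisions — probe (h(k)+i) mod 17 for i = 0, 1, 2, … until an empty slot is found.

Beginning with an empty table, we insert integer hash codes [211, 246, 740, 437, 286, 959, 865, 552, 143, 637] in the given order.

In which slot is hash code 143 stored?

211 hashes to 11; slot 11 is free → place at 11.
246 hashes to 1; slot 1 is free → place at 1.
740 hashes to 8; slot 8 is free → place at 8.
437 hashes to 12; slot 12 is free → place at 12.
286 hashes to 9; slot 9 is free → place at 9.
959 hashes to 11; 11,12 taken → place at 13.
865 hashes to 16; slot 16 is free → place at 16.
552 hashes to 1; 1 taken → place at 2.
143 hashes to 11; 11,12,13 taken → place at 14.
637 hashes to 1; 1,2 taken → place at 3.
Table: [∅, 246, 552, 637, ∅, ∅, ∅, ∅, 740, 286, ∅, 211, 437, 959, 143, ∅, 865]

14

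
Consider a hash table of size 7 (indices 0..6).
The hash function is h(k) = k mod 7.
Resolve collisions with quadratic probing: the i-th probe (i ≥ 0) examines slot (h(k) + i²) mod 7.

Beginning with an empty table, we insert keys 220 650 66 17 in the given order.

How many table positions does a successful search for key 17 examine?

220 hashes to 3; slot 3 is free → place at 3.
650 hashes to 6; slot 6 is free → place at 6.
66 hashes to 3; 3 taken → place at 4.
17 hashes to 3; 3,4 taken → place at 0.
Table: [17, ∅, ∅, 220, 66, ∅, 650]
Lookup 17: h=3, probe 3,4,0 → found at 0.

3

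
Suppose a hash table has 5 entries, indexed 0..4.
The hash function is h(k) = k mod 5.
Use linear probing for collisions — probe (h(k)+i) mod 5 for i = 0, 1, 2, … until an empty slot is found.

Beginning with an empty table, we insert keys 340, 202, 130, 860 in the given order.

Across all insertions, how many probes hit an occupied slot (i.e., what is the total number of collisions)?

Insert 340: h=0, slot 0 empty → index 0.
Insert 202: h=2, slot 2 empty → index 2.
Insert 130: h=0, slot 0 occupied → index 1.
Insert 860: h=0, slots 0,1,2 occupied → index 3.
Table: [340, 130, 202, 860, -]

4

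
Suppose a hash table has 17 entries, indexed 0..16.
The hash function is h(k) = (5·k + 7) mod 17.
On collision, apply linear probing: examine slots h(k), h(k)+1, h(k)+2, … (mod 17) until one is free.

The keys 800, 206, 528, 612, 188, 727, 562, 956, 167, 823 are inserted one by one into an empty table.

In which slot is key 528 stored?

13

800 hashes to 12; slot 12 is free → place at 12.
206 hashes to 0; slot 0 is free → place at 0.
528 hashes to 12; 12 taken → place at 13.
612 hashes to 7; slot 7 is free → place at 7.
188 hashes to 12; 12,13 taken → place at 14.
727 hashes to 4; slot 4 is free → place at 4.
562 hashes to 12; 12,13,14 taken → place at 15.
956 hashes to 10; slot 10 is free → place at 10.
167 hashes to 9; slot 9 is free → place at 9.
823 hashes to 8; slot 8 is free → place at 8.
Table: [206, ., ., ., 727, ., ., 612, 823, 167, 956, ., 800, 528, 188, 562, .]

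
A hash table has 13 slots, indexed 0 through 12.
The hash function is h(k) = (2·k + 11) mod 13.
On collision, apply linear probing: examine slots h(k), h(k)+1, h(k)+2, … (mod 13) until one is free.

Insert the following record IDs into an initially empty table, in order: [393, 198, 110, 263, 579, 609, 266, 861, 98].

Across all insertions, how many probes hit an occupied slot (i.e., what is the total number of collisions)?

Insert 393: h=4, slot 4 empty → index 4.
Insert 198: h=4, slot 4 occupied → index 5.
Insert 110: h=10, slot 10 empty → index 10.
Insert 263: h=4, slots 4,5 occupied → index 6.
Insert 579: h=12, slot 12 empty → index 12.
Insert 609: h=7, slot 7 empty → index 7.
Insert 266: h=10, slot 10 occupied → index 11.
Insert 861: h=4, slots 4,5,6,7 occupied → index 8.
Insert 98: h=12, slot 12 occupied → index 0.
Table: [98, ∅, ∅, ∅, 393, 198, 263, 609, 861, ∅, 110, 266, 579]

9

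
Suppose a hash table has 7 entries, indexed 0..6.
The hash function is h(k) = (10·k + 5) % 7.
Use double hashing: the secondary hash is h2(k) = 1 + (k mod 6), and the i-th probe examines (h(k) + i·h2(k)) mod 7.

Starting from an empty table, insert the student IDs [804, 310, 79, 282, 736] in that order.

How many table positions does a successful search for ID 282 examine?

2

804 hashes to 2; slot 2 is free => place at 2.
310 hashes to 4; slot 4 is free => place at 4.
79 hashes to 4, h2=2; 4 taken => place at 6.
282 hashes to 4, h2=1; 4 taken => place at 5.
736 hashes to 1; slot 1 is free => place at 1.
Table: [., 736, 804, ., 310, 282, 79]
Lookup 282: h=4, h2=1, probe 4,5 → found at 5.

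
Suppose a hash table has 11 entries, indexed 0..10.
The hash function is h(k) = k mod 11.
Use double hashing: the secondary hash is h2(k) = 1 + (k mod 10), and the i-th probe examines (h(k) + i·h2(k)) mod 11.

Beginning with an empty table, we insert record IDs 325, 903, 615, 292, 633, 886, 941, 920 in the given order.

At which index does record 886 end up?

Insert 325: h=6, slot 6 empty => index 6.
Insert 903: h=1, slot 1 empty => index 1.
Insert 615: h=10, slot 10 empty => index 10.
Insert 292: h=6, h2=3, slot 6 occupied => index 9.
Insert 633: h=6, h2=4, slots 6,10 occupied => index 3.
Insert 886: h=6, h2=7, slot 6 occupied => index 2.
Insert 941: h=6, h2=2, slot 6 occupied => index 8.
Insert 920: h=7, slot 7 empty => index 7.
Table: [—, 903, 886, 633, —, —, 325, 920, 941, 292, 615]

2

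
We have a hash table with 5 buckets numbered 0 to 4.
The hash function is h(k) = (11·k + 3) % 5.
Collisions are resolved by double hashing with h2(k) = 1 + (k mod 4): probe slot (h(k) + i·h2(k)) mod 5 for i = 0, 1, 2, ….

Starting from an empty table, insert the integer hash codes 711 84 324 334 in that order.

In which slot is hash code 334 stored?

Insert 711: h=4, slot 4 empty → index 4.
Insert 84: h=2, slot 2 empty → index 2.
Insert 324: h=2, h2=1, slot 2 occupied → index 3.
Insert 334: h=2, h2=3, slot 2 occupied → index 0.
Table: [334, ∅, 84, 324, 711]

0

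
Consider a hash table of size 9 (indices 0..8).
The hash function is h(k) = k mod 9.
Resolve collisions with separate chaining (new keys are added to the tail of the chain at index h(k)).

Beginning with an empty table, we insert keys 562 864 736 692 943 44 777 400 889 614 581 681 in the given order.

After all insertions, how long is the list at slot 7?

Insert 562: h=4, bucket 4 empty -> new chain.
Insert 864: h=0, bucket 0 empty -> new chain.
Insert 736: h=7, bucket 7 empty -> new chain.
Insert 692: h=8, bucket 8 empty -> new chain.
Insert 943: h=7, bucket 7 nonempty -> append to chain.
Insert 44: h=8, bucket 8 nonempty -> append to chain.
Insert 777: h=3, bucket 3 empty -> new chain.
Insert 400: h=4, bucket 4 nonempty -> append to chain.
Insert 889: h=7, bucket 7 nonempty -> append to chain.
Insert 614: h=2, bucket 2 empty -> new chain.
Insert 581: h=5, bucket 5 empty -> new chain.
Insert 681: h=6, bucket 6 empty -> new chain.
Final buckets:
0: 864
1: _
2: 614
3: 777
4: 562 -> 400
5: 581
6: 681
7: 736 -> 943 -> 889
8: 692 -> 44

3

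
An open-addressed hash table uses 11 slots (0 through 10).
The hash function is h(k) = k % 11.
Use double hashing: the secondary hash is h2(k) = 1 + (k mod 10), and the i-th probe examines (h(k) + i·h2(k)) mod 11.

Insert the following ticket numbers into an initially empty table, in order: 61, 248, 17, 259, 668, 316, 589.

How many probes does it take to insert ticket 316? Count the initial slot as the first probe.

Insert 61: h=6, slot 6 empty → index 6.
Insert 248: h=6, h2=9, slot 6 occupied → index 4.
Insert 17: h=6, h2=8, slot 6 occupied → index 3.
Insert 259: h=6, h2=10, slot 6 occupied → index 5.
Insert 668: h=8, slot 8 empty → index 8.
Insert 316: h=8, h2=7, slots 8,4 occupied → index 0.
Insert 589: h=6, h2=10, slots 6,5,4,3 occupied → index 2.
Table: [316, ∅, 589, 17, 248, 259, 61, ∅, 668, ∅, ∅]

3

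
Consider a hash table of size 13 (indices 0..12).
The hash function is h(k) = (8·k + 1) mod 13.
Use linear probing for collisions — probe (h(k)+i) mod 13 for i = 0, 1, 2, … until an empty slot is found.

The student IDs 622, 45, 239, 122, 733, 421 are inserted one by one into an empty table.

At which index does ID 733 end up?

4

622: h=11 => slot 11
45: h=10 => slot 10
239: h=2 => slot 2
122: h=2, probe 2,3 => slot 3
733: h=2, probe 2,3,4 => slot 4
421: h=2, probe 2,3,4,5 => slot 5
Table: [_, _, 239, 122, 733, 421, _, _, _, _, 45, 622, _]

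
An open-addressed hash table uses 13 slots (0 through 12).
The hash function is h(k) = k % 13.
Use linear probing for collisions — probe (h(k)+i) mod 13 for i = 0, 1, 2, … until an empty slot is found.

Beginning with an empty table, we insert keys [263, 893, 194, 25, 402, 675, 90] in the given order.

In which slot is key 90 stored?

263 hashes to 3; slot 3 is free → place at 3.
893 hashes to 9; slot 9 is free → place at 9.
194 hashes to 12; slot 12 is free → place at 12.
25 hashes to 12; 12 taken → place at 0.
402 hashes to 12; 12,0 taken → place at 1.
675 hashes to 12; 12,0,1 taken → place at 2.
90 hashes to 12; 12,0,1,2,3 taken → place at 4.
Table: [25, 402, 675, 263, 90, ., ., ., ., 893, ., ., 194]

4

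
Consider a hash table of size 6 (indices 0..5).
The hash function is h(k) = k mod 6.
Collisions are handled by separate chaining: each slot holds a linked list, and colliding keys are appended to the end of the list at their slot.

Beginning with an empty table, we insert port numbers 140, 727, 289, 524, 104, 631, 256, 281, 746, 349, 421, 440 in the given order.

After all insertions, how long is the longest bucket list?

Insert 140: h=2, bucket 2 empty → new chain.
Insert 727: h=1, bucket 1 empty → new chain.
Insert 289: h=1, bucket 1 nonempty → append to chain.
Insert 524: h=2, bucket 2 nonempty → append to chain.
Insert 104: h=2, bucket 2 nonempty → append to chain.
Insert 631: h=1, bucket 1 nonempty → append to chain.
Insert 256: h=4, bucket 4 empty → new chain.
Insert 281: h=5, bucket 5 empty → new chain.
Insert 746: h=2, bucket 2 nonempty → append to chain.
Insert 349: h=1, bucket 1 nonempty → append to chain.
Insert 421: h=1, bucket 1 nonempty → append to chain.
Insert 440: h=2, bucket 2 nonempty → append to chain.
Final buckets:
0: ∅
1: 727 -> 289 -> 631 -> 349 -> 421
2: 140 -> 524 -> 104 -> 746 -> 440
3: ∅
4: 256
5: 281

5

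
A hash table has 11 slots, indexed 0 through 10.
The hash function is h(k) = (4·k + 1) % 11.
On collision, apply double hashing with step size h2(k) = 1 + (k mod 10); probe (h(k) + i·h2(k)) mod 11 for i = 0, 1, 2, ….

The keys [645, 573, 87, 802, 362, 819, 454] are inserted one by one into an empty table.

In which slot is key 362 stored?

3

645: h=7 -> slot 7
573: h=5 -> slot 5
87: h=8 -> slot 8
802: h=8, h2=3, probe 8,0 -> slot 0
362: h=8, h2=3, probe 8,0,3 -> slot 3
819: h=10 -> slot 10
454: h=2 -> slot 2
Table: [802, ., 454, 362, ., 573, ., 645, 87, ., 819]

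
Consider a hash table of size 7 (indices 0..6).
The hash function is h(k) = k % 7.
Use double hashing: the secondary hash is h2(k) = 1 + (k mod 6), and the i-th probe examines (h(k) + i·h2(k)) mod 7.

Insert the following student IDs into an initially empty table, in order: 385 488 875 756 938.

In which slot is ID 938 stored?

385 hashes to 0; slot 0 is free -> place at 0.
488 hashes to 5; slot 5 is free -> place at 5.
875 hashes to 0, h2=6; 0 taken -> place at 6.
756 hashes to 0, h2=1; 0 taken -> place at 1.
938 hashes to 0, h2=3; 0 taken -> place at 3.
Table: [385, 756, —, 938, —, 488, 875]

3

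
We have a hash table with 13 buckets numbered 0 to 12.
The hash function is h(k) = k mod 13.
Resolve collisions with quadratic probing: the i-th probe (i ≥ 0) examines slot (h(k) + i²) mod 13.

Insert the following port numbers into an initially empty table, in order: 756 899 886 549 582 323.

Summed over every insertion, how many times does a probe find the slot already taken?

Insert 756: h=2, slot 2 empty → index 2.
Insert 899: h=2, slot 2 occupied → index 3.
Insert 886: h=2, slots 2,3 occupied → index 6.
Insert 549: h=3, slot 3 occupied → index 4.
Insert 582: h=10, slot 10 empty → index 10.
Insert 323: h=11, slot 11 empty → index 11.
Table: [_, _, 756, 899, 549, _, 886, _, _, _, 582, 323, _]

4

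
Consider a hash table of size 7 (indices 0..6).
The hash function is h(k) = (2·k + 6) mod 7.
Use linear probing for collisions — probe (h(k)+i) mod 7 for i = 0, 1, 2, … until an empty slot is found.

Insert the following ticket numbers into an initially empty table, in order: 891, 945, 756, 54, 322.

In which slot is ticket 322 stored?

891 hashes to 3; slot 3 is free -> place at 3.
945 hashes to 6; slot 6 is free -> place at 6.
756 hashes to 6; 6 taken -> place at 0.
54 hashes to 2; slot 2 is free -> place at 2.
322 hashes to 6; 6,0 taken -> place at 1.
Table: [756, 322, 54, 891, ∅, ∅, 945]

1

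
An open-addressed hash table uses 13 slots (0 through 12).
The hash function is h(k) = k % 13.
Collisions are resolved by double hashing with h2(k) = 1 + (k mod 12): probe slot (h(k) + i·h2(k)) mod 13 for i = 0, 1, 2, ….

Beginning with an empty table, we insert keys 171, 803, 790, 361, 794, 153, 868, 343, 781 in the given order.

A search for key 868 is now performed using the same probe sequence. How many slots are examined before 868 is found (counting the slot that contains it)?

Insert 171: h=2, slot 2 empty -> index 2.
Insert 803: h=10, slot 10 empty -> index 10.
Insert 790: h=10, h2=11, slot 10 occupied -> index 8.
Insert 361: h=10, h2=2, slot 10 occupied -> index 12.
Insert 794: h=1, slot 1 empty -> index 1.
Insert 153: h=10, h2=10, slot 10 occupied -> index 7.
Insert 868: h=10, h2=5, slots 10,2,7,12 occupied -> index 4.
Insert 343: h=5, slot 5 empty -> index 5.
Insert 781: h=1, h2=2, slot 1 occupied -> index 3.
Table: [., 794, 171, 781, 868, 343, ., 153, 790, ., 803, ., 361]
Lookup 868: h=10, h2=5, probe 10,2,7,12,4 → found at 4.

5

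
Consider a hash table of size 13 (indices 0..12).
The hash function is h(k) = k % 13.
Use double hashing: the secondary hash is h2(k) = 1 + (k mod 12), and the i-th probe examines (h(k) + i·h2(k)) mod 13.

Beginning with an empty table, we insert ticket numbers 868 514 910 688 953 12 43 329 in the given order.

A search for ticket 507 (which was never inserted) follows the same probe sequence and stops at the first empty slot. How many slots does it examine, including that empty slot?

3

Insert 868: h=10, slot 10 empty => index 10.
Insert 514: h=7, slot 7 empty => index 7.
Insert 910: h=0, slot 0 empty => index 0.
Insert 688: h=12, slot 12 empty => index 12.
Insert 953: h=4, slot 4 empty => index 4.
Insert 12: h=12, h2=1, slots 12,0 occupied => index 1.
Insert 43: h=4, h2=8, slots 4,12,7 occupied => index 2.
Insert 329: h=4, h2=6, slots 4,10 occupied => index 3.
Table: [910, 12, 43, 329, 953, —, —, 514, —, —, 868, —, 688]
Lookup 507: h=0, h2=4, probe 0,4,8 → slot 8 empty, not found.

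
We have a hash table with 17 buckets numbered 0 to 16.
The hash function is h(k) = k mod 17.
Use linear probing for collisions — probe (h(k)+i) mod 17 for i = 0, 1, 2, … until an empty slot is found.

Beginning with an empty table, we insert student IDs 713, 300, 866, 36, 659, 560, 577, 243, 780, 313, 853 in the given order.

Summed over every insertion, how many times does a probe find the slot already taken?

713: h=16 => slot 16
300: h=11 => slot 11
866: h=16, probe 16,0 => slot 0
36: h=2 => slot 2
659: h=13 => slot 13
560: h=16, probe 16,0,1 => slot 1
577: h=16, probe 16,0,1,2,3 => slot 3
243: h=5 => slot 5
780: h=15 => slot 15
313: h=7 => slot 7
853: h=3, probe 3,4 => slot 4
Table: [866, 560, 36, 577, 853, 243, -, 313, -, -, -, 300, -, 659, -, 780, 713]

8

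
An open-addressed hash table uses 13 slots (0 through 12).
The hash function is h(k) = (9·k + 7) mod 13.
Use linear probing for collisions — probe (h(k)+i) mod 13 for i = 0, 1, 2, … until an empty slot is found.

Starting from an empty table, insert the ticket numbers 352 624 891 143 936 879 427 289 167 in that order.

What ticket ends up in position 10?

289

Insert 352: h=3, slot 3 empty → index 3.
Insert 624: h=7, slot 7 empty → index 7.
Insert 891: h=5, slot 5 empty → index 5.
Insert 143: h=7, slot 7 occupied → index 8.
Insert 936: h=7, slots 7,8 occupied → index 9.
Insert 879: h=1, slot 1 empty → index 1.
Insert 427: h=2, slot 2 empty → index 2.
Insert 289: h=8, slots 8,9 occupied → index 10.
Insert 167: h=2, slots 2,3 occupied → index 4.
Table: [-, 879, 427, 352, 167, 891, -, 624, 143, 936, 289, -, -]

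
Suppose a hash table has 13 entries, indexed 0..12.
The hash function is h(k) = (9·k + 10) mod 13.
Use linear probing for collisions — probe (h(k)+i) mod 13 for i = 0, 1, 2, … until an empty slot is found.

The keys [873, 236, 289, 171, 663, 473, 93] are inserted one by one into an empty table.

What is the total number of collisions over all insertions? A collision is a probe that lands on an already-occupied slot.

9

873: h=2 -> slot 2
236: h=2, probe 2,3 -> slot 3
289: h=11 -> slot 11
171: h=2, probe 2,3,4 -> slot 4
663: h=10 -> slot 10
473: h=3, probe 3,4,5 -> slot 5
93: h=2, probe 2,3,4,5,6 -> slot 6
Table: [_, _, 873, 236, 171, 473, 93, _, _, _, 663, 289, _]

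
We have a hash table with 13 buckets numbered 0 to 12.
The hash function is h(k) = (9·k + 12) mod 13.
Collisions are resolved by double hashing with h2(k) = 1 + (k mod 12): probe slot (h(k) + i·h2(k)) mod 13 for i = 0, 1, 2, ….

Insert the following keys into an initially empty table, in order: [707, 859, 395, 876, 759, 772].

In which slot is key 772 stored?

10

707: h=5 → slot 5
859: h=8 → slot 8
395: h=5, h2=12, probe 5,4 → slot 4
876: h=5, h2=1, probe 5,6 → slot 6
759: h=5, h2=4, probe 5,9 → slot 9
772: h=5, h2=5, probe 5,10 → slot 10
Table: [-, -, -, -, 395, 707, 876, -, 859, 759, 772, -, -]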